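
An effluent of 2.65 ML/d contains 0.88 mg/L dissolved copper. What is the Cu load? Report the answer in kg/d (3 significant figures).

2.33 kg/d

2.65 ML/d = 0.03067 m³/s.
Mass flux = Q·C = 0.03067 m³/s × 0.88 g/m³ = 0.02699 g/s.
= 0.02699 g/s × 86.4 = 2.332 kg/d.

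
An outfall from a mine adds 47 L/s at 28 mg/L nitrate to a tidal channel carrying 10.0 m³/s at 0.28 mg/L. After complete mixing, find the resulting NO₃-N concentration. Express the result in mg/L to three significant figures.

0.410 mg/L

47 L/s = 0.047 m³/s.
By mass balance at complete mixing, C = (0.047·28 + 10·0.28) / (0.047 + 10) = 4.116/10.05 = 0.4097 mg/L.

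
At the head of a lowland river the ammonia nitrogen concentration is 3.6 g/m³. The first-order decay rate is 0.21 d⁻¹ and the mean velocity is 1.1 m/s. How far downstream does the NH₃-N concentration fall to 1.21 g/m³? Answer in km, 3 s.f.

493 km

From C = C₀·e^(−kt), t = ln(C₀/C)/k = ln(3.6/1.21)/0.21 = 1.09/0.21 = 5.192 d.
Distance = v·t = 1.1 m/s × 4.486e+05 s = 4.934e+05 m = 493.4 km.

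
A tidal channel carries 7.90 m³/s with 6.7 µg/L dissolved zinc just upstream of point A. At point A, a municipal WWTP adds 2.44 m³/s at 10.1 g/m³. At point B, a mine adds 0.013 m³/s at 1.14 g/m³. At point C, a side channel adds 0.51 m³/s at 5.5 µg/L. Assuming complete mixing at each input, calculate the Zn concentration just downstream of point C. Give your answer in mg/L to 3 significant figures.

6.7 µg/L = 0.0067 mg/L.
After input A: C = (7.9·0.0067 + 2.44·10.1) / 10.34 = 2.388 mg/L.
After input B: C = (10.34·2.388 + 0.013·1.14) / 10.35 = 2.387 mg/L.
5.5 µg/L = 0.0055 mg/L.
After input C: C = (10.35·2.387 + 0.51·0.0055) / 10.86 = 2.275 mg/L.

2.28 mg/L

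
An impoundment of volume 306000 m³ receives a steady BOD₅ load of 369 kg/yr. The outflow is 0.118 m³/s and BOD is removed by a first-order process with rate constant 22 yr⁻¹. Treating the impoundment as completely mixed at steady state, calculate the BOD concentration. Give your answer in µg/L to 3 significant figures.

35.3 µg/L

Outflow Q = 0.118 m³/s × 3.156e+07 s/yr = 3.724e+06 m³/yr.
Steady-state CSTR mass balance: W = Q·C + k·V·C, so C = W/(Q + kV).
Q + kV = 3.724e+06 + 22·306000 = 1.046e+07 m³/yr.
C = 369/1.046e+07 = 3.529e-05 kg/m³ = 0.03529 mg/L = 35.29 µg/L.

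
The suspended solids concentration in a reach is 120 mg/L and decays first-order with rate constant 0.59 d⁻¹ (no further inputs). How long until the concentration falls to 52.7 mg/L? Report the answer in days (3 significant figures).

1.39 d

t = ln(C₀/C)/k = ln(120/52.7)/0.59 = 0.8229/0.59 = 1.395 d.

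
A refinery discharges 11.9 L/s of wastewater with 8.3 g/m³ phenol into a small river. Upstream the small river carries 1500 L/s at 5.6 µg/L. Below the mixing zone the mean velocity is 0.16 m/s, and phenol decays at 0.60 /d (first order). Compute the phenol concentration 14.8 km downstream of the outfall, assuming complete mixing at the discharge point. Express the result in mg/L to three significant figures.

0.0373 mg/L

11.9 L/s = 0.0119 m³/s.
1500 L/s = 1.5 m³/s.
5.6 µg/L = 0.0056 mg/L.
After complete mixing, C₀ = (0.0119·8.3 + 1.5·0.0056) / 1.512 = 0.07088 mg/L.
Travel time t = 1.48e+04 m / 0.16 m/s = 9.25e+04 s = 1.071 d.
C = 0.07088·exp(−0.60·1.071) = 0.07088·0.526 = 0.03729 mg/L.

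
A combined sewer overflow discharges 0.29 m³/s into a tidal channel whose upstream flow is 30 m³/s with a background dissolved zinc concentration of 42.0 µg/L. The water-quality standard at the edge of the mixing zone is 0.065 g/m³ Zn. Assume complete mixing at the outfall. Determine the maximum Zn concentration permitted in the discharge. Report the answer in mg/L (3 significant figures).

42.0 µg/L = 0.042 mg/L.
Mass balance: 0.065·30.29 = 0.29·Cₑ + 30·0.042.
Cₑ = (1.969 − 1.26) / 0.29 = 2.444 mg/L.

2.44 mg/L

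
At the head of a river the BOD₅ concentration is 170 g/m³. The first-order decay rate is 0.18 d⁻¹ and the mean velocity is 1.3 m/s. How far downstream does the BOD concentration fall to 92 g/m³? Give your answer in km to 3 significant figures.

383 km

From C = C₀·e^(−kt), t = ln(C₀/C)/k = ln(170/92)/0.18 = 0.614/0.18 = 3.411 d.
Distance = v·t = 1.3 m/s × 2.947e+05 s = 3.831e+05 m = 383.1 km.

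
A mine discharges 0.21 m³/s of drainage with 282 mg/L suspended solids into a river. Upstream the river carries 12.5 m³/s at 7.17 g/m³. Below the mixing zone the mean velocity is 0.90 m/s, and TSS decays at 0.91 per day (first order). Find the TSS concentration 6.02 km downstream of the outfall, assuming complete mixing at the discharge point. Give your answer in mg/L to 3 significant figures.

10.9 mg/L

After complete mixing, C₀ = (0.21·282 + 12.5·7.17) / 12.71 = 11.71 mg/L.
Travel time t = 6020 m / 0.90 m/s = 6689 s = 0.07742 d.
C = 11.71·exp(−0.91·0.07742) = 11.71·0.932 = 10.91 mg/L.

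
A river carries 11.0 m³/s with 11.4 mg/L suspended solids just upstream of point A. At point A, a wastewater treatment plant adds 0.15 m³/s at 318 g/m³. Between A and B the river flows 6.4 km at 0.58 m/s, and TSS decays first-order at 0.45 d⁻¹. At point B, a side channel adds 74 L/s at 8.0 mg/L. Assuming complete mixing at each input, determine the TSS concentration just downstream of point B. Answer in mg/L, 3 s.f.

14.6 mg/L

After input A: C = (11·11.4 + 0.15·318) / 11.15 = 15.52 mg/L.
Over the 6.4 km reach to input B (t = 1.103e+04 s = 0.1277 d), decay gives C = 15.52·exp(−0.45·0.1277) = 14.66 mg/L.
74 L/s = 0.074 m³/s.
After input B: C = (11.15·14.66 + 0.074·8) / 11.22 = 14.61 mg/L.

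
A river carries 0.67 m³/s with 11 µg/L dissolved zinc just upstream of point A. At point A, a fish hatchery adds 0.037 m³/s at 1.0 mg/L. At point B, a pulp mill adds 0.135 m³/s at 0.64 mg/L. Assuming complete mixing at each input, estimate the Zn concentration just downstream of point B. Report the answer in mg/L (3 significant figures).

0.155 mg/L

11 µg/L = 0.011 mg/L.
After input A: C = (0.67·0.011 + 0.037·1) / 0.707 = 0.06276 mg/L.
After input B: C = (0.707·0.06276 + 0.135·0.64) / 0.842 = 0.1553 mg/L.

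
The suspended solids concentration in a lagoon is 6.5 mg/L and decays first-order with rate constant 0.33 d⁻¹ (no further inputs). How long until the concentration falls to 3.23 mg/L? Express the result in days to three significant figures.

2.12 d

t = ln(C₀/C)/k = ln(6.5/3.23)/0.33 = 0.6993/0.33 = 2.119 d.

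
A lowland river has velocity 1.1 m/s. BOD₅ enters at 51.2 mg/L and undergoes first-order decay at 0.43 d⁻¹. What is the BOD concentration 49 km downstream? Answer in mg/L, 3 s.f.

Travel time t = 49 km / 1.1 m/s = 4.9e+04/1.1 = 4.455e+04 s = 0.5156 d.
First-order decay: C = 51.2·exp(−0.43·0.5156) = 51.2·0.8012 = 41.02 mg/L.

41.0 mg/L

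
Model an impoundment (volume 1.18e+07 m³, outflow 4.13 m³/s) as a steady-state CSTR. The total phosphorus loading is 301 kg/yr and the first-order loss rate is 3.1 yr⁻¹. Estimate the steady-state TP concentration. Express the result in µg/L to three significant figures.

Outflow Q = 4.13 m³/s × 3.156e+07 s/yr = 1.303e+08 m³/yr.
Steady-state CSTR mass balance: W = Q·C + k·V·C, so C = W/(Q + kV).
Q + kV = 1.303e+08 + 3.1·1.18e+07 = 1.669e+08 m³/yr.
C = 301/1.669e+08 = 1.803e-06 kg/m³ = 0.001803 mg/L = 1.803 µg/L.

1.80 µg/L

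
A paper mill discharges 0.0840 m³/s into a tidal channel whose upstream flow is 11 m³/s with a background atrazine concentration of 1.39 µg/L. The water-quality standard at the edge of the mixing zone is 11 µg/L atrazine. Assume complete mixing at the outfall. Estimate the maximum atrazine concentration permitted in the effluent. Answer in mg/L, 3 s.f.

1.27 mg/L

1.39 µg/L = 0.00139 mg/L.
11 µg/L = 0.011 mg/L.
Mass balance: 0.011·11.08 = 0.084·Cₑ + 11·0.00139.
Cₑ = (0.1219 − 0.01529) / 0.084 = 1.269 mg/L.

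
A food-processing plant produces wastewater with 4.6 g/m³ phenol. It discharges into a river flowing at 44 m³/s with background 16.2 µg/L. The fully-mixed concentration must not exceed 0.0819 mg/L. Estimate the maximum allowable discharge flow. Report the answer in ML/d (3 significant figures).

16.2 µg/L = 0.0162 mg/L.
Mass balance at complete mixing: C_std·(Q_w + Q_r) = Q_w·C_e + Q_r·C_b.
Rearranging, Q_w = Q_r·(C_std − C_b)/(C_e − C_std) = 44·(0.0819 − 0.0162) / (4.6 − 0.0819) = 0.6398 m³/s.
= 55.28 ML/d.

55.3 ML/d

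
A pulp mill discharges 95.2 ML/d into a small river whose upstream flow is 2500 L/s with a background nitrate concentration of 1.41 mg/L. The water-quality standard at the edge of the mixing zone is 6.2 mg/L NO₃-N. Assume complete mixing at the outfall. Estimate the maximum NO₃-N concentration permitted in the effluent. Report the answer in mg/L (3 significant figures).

95.2 ML/d = 1.102 m³/s.
2500 L/s = 2.5 m³/s.
Mass balance: 6.2·3.602 = 1.102·Cₑ + 2.5·1.41.
Cₑ = (22.33 − 3.525) / 1.102 = 17.07 mg/L.

17.1 mg/L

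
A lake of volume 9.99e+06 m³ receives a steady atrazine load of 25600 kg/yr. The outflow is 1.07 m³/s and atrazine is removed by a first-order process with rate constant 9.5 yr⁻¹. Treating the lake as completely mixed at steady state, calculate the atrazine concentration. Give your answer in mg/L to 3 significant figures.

Outflow Q = 1.07 m³/s × 3.156e+07 s/yr = 3.377e+07 m³/yr.
Steady-state CSTR mass balance: W = Q·C + k·V·C, so C = W/(Q + kV).
Q + kV = 3.377e+07 + 9.5·9.99e+06 = 1.287e+08 m³/yr.
C = 25600/1.287e+08 = 0.000199 kg/m³ = 0.199 mg/L.

0.199 mg/L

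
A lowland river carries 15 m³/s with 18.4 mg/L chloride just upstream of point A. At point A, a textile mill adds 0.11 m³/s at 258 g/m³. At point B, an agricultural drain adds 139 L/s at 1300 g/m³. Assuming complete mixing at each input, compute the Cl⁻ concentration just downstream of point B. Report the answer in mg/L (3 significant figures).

31.8 mg/L

After input A: C = (15·18.4 + 0.11·258) / 15.11 = 20.14 mg/L.
139 L/s = 0.139 m³/s.
After input B: C = (15.11·20.14 + 0.139·1300) / 15.25 = 31.81 mg/L.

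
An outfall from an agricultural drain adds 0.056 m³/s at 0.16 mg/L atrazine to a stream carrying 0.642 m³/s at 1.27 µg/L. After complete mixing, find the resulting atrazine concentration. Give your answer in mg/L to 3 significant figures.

0.0140 mg/L

1.27 µg/L = 0.00127 mg/L.
Conservation of mass across the mixing zone: C = (0.056·0.16 + 0.642·0.00127) / (0.056 + 0.642) = 0.009775/0.698 = 0.014 mg/L.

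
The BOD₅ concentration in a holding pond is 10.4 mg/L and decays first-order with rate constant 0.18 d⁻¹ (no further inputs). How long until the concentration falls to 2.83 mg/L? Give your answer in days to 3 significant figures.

7.23 d

t = ln(C₀/C)/k = ln(10.4/2.83)/0.18 = 1.302/0.18 = 7.231 d.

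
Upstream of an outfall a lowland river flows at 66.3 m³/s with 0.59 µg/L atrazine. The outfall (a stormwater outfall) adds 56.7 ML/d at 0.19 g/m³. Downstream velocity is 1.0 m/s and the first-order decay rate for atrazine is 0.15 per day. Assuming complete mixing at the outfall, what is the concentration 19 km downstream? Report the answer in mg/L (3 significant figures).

0.00237 mg/L

56.7 ML/d = 0.6562 m³/s.
0.59 µg/L = 0.00059 mg/L.
After complete mixing, C₀ = (0.6562·0.19 + 66.3·0.00059) / 66.96 = 0.002446 mg/L.
Travel time t = 1.9e+04 m / 1.0 m/s = 1.9e+04 s = 0.2199 d.
C = 0.002446·exp(−0.15·0.2199) = 0.002446·0.9676 = 0.002367 mg/L.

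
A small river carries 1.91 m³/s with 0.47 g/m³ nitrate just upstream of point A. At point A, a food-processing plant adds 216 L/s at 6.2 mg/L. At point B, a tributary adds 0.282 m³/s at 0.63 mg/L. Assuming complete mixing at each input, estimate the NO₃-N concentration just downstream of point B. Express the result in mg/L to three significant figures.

216 L/s = 0.216 m³/s.
After input A: C = (1.91·0.47 + 0.216·6.2) / 2.126 = 1.052 mg/L.
After input B: C = (2.126·1.052 + 0.282·0.63) / 2.408 = 1.003 mg/L.

1.00 mg/L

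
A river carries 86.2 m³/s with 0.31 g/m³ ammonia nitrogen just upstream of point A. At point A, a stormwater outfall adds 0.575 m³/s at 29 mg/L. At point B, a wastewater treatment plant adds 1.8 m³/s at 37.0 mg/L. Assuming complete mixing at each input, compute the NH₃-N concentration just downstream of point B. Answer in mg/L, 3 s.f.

1.24 mg/L

After input A: C = (86.2·0.31 + 0.575·29) / 86.78 = 0.5001 mg/L.
After input B: C = (86.78·0.5001 + 1.8·37) / 88.58 = 1.242 mg/L.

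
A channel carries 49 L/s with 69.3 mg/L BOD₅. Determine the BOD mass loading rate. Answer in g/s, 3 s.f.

3.40 g/s

49 L/s = 0.049 m³/s.
Mass flux = Q·C = 0.049 m³/s × 69.3 g/m³ = 3.396 g/s.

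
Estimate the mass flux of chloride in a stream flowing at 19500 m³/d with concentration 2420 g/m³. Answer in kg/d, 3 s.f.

19500 m³/d = 0.2257 m³/s.
Mass flux = Q·C = 0.2257 m³/s × 2420 g/m³ = 546.2 g/s.
= 546.2 g/s × 86.4 = 4.719e+04 kg/d.

47200 kg/d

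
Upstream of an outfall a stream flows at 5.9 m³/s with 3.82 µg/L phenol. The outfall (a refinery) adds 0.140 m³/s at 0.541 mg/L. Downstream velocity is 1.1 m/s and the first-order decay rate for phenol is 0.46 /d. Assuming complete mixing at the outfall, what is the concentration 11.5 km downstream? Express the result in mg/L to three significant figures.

3.82 µg/L = 0.00382 mg/L.
After complete mixing, C₀ = (0.14·0.541 + 5.9·0.00382) / 6.04 = 0.01627 mg/L.
Travel time t = 1.15e+04 m / 1.1 m/s = 1.045e+04 s = 0.121 d.
C = 0.01627·exp(−0.46·0.121) = 0.01627·0.9459 = 0.01539 mg/L.

0.0154 mg/L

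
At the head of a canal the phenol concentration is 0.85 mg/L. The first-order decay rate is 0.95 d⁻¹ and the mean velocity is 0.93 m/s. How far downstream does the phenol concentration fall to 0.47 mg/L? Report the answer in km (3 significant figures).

50.1 km

From C = C₀·e^(−kt), t = ln(C₀/C)/k = ln(0.85/0.47)/0.95 = 0.5925/0.95 = 0.6237 d.
Distance = v·t = 0.93 m/s × 5.389e+04 s = 5.011e+04 m = 50.11 km.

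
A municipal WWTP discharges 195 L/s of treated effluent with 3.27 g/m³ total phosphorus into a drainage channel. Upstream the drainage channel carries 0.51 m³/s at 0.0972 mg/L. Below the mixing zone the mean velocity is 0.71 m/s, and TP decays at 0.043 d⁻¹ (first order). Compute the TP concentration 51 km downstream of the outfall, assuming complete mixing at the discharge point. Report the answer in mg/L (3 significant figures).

195 L/s = 0.195 m³/s.
After complete mixing, C₀ = (0.195·3.27 + 0.51·0.0972) / 0.705 = 0.9748 mg/L.
Travel time t = 5.1e+04 m / 0.71 m/s = 7.183e+04 s = 0.8314 d.
C = 0.9748·exp(−0.043·0.8314) = 0.9748·0.9649 = 0.9406 mg/L.

0.941 mg/L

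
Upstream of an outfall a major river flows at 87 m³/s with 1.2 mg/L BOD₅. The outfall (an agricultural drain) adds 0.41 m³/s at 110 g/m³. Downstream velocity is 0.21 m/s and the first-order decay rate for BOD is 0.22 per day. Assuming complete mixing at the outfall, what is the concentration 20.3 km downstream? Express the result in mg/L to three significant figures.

After complete mixing, C₀ = (0.41·110 + 87·1.2) / 87.41 = 1.71 mg/L.
Travel time t = 2.03e+04 m / 0.21 m/s = 9.667e+04 s = 1.119 d.
C = 1.71·exp(−0.22·1.119) = 1.71·0.7818 = 1.337 mg/L.

1.34 mg/L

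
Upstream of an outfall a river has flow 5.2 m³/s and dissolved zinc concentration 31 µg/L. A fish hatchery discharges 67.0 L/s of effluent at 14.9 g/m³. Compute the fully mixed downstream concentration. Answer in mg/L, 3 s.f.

0.220 mg/L

67.0 L/s = 0.067 m³/s.
31 µg/L = 0.031 mg/L.
By mass balance at complete mixing, C = (0.067·14.9 + 5.2·0.031) / (0.067 + 5.2) = 1.159/5.267 = 0.2201 mg/L.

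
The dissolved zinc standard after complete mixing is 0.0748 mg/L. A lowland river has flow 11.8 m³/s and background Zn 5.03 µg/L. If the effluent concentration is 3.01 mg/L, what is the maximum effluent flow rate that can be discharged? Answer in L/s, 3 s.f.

5.03 µg/L = 0.00503 mg/L.
Mass balance at complete mixing: C_std·(Q_w + Q_r) = Q_w·C_e + Q_r·C_b.
Rearranging, Q_w = Q_r·(C_std − C_b)/(C_e − C_std) = 11.8·(0.0748 − 0.00503) / (3.01 − 0.0748) = 0.2805 m³/s.
= 280.5 L/s.

280 L/s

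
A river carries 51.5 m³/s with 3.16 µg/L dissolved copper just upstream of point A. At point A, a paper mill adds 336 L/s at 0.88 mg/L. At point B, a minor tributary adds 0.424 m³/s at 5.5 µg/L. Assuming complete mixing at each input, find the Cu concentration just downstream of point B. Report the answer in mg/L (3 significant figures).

0.00882 mg/L

3.16 µg/L = 0.00316 mg/L.
336 L/s = 0.336 m³/s.
After input A: C = (51.5·0.00316 + 0.336·0.88) / 51.84 = 0.008844 mg/L.
5.5 µg/L = 0.0055 mg/L.
After input B: C = (51.84·0.008844 + 0.424·0.0055) / 52.26 = 0.008817 mg/L.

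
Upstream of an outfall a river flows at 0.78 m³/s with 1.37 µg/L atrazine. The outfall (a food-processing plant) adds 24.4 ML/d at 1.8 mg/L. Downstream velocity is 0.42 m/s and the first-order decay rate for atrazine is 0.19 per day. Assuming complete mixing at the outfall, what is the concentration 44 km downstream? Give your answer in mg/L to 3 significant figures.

24.4 ML/d = 0.2824 m³/s.
1.37 µg/L = 0.00137 mg/L.
After complete mixing, C₀ = (0.2824·1.8 + 0.78·0.00137) / 1.062 = 0.4795 mg/L.
Travel time t = 4.4e+04 m / 0.42 m/s = 1.048e+05 s = 1.213 d.
C = 0.4795·exp(−0.19·1.213) = 0.4795·0.7942 = 0.3808 mg/L.

0.381 mg/L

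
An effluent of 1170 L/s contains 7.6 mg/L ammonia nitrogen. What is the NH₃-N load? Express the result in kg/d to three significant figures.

768 kg/d

1170 L/s = 1.17 m³/s.
Mass flux = Q·C = 1.17 m³/s × 7.6 g/m³ = 8.892 g/s.
= 8.892 g/s × 86.4 = 768.3 kg/d.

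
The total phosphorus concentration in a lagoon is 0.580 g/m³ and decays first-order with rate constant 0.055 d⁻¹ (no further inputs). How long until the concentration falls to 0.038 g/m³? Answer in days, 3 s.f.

49.6 d

t = ln(C₀/C)/k = ln(0.580/0.038)/0.055 = 2.725/0.055 = 49.55 d.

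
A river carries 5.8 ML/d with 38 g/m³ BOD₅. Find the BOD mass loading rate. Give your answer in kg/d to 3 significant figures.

5.8 ML/d = 0.06713 m³/s.
Mass flux = Q·C = 0.06713 m³/s × 38 g/m³ = 2.551 g/s.
= 2.551 g/s × 86.4 = 220.4 kg/d.

220 kg/d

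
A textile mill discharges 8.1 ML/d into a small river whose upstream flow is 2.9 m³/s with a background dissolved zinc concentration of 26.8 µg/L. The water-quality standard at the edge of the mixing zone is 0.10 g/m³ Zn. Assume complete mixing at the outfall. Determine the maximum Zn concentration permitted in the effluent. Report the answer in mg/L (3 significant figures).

8.1 ML/d = 0.09375 m³/s.
26.8 µg/L = 0.0268 mg/L.
Mass balance: 0.1·2.994 = 0.09375·Cₑ + 2.9·0.0268.
Cₑ = (0.2994 − 0.07772) / 0.09375 = 2.364 mg/L.

2.36 mg/L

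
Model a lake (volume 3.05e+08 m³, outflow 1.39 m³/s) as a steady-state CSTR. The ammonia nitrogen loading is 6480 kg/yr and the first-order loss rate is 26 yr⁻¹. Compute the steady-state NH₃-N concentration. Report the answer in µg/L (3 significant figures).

0.813 µg/L

Outflow Q = 1.39 m³/s × 3.156e+07 s/yr = 4.387e+07 m³/yr.
Steady-state CSTR mass balance: W = Q·C + k·V·C, so C = W/(Q + kV).
Q + kV = 4.387e+07 + 26·3.05e+08 = 7.974e+09 m³/yr.
C = 6480/7.974e+09 = 8.127e-07 kg/m³ = 0.0008127 mg/L = 0.8127 µg/L.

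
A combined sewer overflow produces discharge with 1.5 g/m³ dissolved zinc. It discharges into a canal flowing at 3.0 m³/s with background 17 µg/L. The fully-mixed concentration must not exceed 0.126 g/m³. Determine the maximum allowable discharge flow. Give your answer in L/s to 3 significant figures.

238 L/s

17 µg/L = 0.017 mg/L.
Mass balance at complete mixing: C_std·(Q_w + Q_r) = Q_w·C_e + Q_r·C_b.
Rearranging, Q_w = Q_r·(C_std − C_b)/(C_e − C_std) = 3.0·(0.126 − 0.017) / (1.5 − 0.126) = 0.238 m³/s.
= 238 L/s.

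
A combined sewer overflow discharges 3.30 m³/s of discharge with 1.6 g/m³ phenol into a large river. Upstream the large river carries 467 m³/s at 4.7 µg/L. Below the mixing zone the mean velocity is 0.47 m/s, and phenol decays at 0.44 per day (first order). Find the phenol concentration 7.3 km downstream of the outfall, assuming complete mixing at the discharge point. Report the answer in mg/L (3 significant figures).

0.0147 mg/L

4.7 µg/L = 0.0047 mg/L.
After complete mixing, C₀ = (3.3·1.6 + 467·0.0047) / 470.3 = 0.01589 mg/L.
Travel time t = 7300 m / 0.47 m/s = 1.553e+04 s = 0.1798 d.
C = 0.01589·exp(−0.44·0.1798) = 0.01589·0.9239 = 0.01469 mg/L.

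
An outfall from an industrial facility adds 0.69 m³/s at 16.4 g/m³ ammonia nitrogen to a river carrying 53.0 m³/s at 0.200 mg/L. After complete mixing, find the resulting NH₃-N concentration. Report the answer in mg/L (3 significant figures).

Conservation of mass across the mixing zone: C = (0.69·16.4 + 53·0.2) / (0.69 + 53) = 21.92/53.69 = 0.4082 mg/L.

0.408 mg/L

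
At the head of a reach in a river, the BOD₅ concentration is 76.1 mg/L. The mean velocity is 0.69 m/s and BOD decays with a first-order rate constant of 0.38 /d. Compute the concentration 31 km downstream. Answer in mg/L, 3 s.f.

62.5 mg/L

Travel time t = 31 km / 0.69 m/s = 3.1e+04/0.69 = 4.493e+04 s = 0.52 d.
First-order decay: C = 76.1·exp(−0.38·0.52) = 76.1·0.8207 = 62.46 mg/L.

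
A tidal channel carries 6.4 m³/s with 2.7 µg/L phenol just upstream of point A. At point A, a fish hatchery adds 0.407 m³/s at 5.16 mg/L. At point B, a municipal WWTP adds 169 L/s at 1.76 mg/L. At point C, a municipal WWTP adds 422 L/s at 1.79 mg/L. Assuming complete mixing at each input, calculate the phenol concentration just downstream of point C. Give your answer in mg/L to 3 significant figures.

2.7 µg/L = 0.0027 mg/L.
After input A: C = (6.4·0.0027 + 0.407·5.16) / 6.807 = 0.3111 mg/L.
169 L/s = 0.169 m³/s.
After input B: C = (6.807·0.3111 + 0.169·1.76) / 6.976 = 0.3462 mg/L.
422 L/s = 0.422 m³/s.
After input C: C = (6.976·0.3462 + 0.422·1.79) / 7.398 = 0.4285 mg/L.

0.429 mg/L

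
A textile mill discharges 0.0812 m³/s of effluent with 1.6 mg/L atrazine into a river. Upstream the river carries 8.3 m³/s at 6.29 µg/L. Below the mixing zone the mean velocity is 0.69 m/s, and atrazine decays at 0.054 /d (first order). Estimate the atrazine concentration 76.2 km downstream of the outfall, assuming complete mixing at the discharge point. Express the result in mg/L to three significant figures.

6.29 µg/L = 0.00629 mg/L.
After complete mixing, C₀ = (0.0812·1.6 + 8.3·0.00629) / 8.381 = 0.02173 mg/L.
Travel time t = 7.62e+04 m / 0.69 m/s = 1.104e+05 s = 1.278 d.
C = 0.02173·exp(−0.054·1.278) = 0.02173·0.9333 = 0.02028 mg/L.

0.0203 mg/L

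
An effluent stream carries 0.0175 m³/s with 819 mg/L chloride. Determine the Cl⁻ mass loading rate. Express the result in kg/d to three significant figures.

Mass flux = Q·C = 0.0175 m³/s × 819 g/m³ = 14.33 g/s.
= 14.33 g/s × 86.4 = 1238 kg/d.

1240 kg/d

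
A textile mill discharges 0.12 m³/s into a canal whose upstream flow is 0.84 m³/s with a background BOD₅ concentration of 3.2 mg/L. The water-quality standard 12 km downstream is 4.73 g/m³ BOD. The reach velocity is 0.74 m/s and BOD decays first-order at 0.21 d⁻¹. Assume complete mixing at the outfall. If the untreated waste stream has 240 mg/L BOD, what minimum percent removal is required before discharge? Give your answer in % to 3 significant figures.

92.9 %

Travel time to the compliance point: t = 1.2e+04/0.74 = 1.622e+04 s = 0.1877 d; decay factor exp(−0.21·0.1877) = 0.9614.
So the concentration just after mixing may be at most 4.73/0.9614 = 4.92 mg/L.
Mass balance: 4.92·0.96 = 0.12·Cₑ + 0.84·3.2.
Cₑ = (4.723 − 2.688) / 0.12 = 16.96 mg/L.
Required removal = 1 − 16.96/240 = 92.93 %.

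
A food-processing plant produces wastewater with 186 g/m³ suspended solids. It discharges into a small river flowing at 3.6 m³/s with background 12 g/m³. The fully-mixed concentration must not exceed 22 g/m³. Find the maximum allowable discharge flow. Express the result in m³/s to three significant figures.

0.220 m³/s

Mass balance at complete mixing: C_std·(Q_w + Q_r) = Q_w·C_e + Q_r·C_b.
Rearranging, Q_w = Q_r·(C_std − C_b)/(C_e − C_std) = 3.6·(22 − 12) / (186 − 22) = 0.2195 m³/s.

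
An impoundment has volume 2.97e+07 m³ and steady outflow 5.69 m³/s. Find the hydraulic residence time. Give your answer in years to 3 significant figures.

0.165 yr

Q = 5.69 m³/s × 3.156e+07 s/yr = 1.796e+08 m³/yr.
Hydraulic residence time τ = V/Q = 2.97e+07/1.796e+08 = 0.1654 yr.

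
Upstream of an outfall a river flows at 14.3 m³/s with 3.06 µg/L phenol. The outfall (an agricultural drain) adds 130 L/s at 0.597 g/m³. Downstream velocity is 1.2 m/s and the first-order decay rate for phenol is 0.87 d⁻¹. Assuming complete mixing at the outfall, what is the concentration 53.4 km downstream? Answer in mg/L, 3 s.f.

130 L/s = 0.13 m³/s.
3.06 µg/L = 0.00306 mg/L.
After complete mixing, C₀ = (0.13·0.597 + 14.3·0.00306) / 14.43 = 0.008411 mg/L.
Travel time t = 5.34e+04 m / 1.2 m/s = 4.45e+04 s = 0.515 d.
C = 0.008411·exp(−0.87·0.515) = 0.008411·0.6388 = 0.005373 mg/L.

0.00537 mg/L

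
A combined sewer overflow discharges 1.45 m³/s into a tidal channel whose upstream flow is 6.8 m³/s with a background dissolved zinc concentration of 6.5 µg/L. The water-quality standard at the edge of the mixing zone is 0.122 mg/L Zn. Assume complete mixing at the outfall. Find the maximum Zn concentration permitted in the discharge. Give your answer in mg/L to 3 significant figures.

0.664 mg/L

6.5 µg/L = 0.0065 mg/L.
Mass balance: 0.122·8.25 = 1.45·Cₑ + 6.8·0.0065.
Cₑ = (1.006 − 0.0442) / 1.45 = 0.6637 mg/L.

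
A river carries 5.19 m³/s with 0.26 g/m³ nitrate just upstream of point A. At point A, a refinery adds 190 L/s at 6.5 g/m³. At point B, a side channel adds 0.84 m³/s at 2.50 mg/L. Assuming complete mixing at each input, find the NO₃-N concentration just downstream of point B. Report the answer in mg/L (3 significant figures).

190 L/s = 0.19 m³/s.
After input A: C = (5.19·0.26 + 0.19·6.5) / 5.38 = 0.4804 mg/L.
After input B: C = (5.38·0.4804 + 0.84·2.5) / 6.22 = 0.7531 mg/L.

0.753 mg/L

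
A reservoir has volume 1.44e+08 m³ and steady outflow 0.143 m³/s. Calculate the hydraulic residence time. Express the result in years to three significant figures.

Q = 0.143 m³/s × 3.156e+07 s/yr = 4.513e+06 m³/yr.
Hydraulic residence time τ = V/Q = 1.44e+08/4.513e+06 = 31.91 yr.

31.9 yr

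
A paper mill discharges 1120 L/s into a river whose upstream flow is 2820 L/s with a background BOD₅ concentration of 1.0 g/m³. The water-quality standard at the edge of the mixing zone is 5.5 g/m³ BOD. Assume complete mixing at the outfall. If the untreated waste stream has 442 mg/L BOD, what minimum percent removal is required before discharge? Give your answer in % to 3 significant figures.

1120 L/s = 1.12 m³/s.
2820 L/s = 2.82 m³/s.
Mass balance: 5.5·3.94 = 1.12·Cₑ + 2.82·1.
Cₑ = (21.67 − 2.82) / 1.12 = 16.83 mg/L.
Required removal = 1 − 16.83/442 = 96.19 %.

96.2 %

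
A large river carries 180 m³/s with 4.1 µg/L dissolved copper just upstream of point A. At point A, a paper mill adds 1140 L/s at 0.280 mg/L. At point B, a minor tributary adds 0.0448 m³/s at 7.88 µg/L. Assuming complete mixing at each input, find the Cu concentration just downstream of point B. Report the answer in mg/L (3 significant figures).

0.00584 mg/L

4.1 µg/L = 0.0041 mg/L.
1140 L/s = 1.14 m³/s.
After input A: C = (180·0.0041 + 1.14·0.28) / 181.1 = 0.005836 mg/L.
7.88 µg/L = 0.00788 mg/L.
After input B: C = (181.1·0.005836 + 0.0448·0.00788) / 181.2 = 0.005837 mg/L.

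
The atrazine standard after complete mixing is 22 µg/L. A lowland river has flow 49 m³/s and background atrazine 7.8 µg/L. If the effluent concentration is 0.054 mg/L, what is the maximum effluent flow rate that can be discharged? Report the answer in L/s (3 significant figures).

7.8 µg/L = 0.0078 mg/L.
22 µg/L = 0.022 mg/L.
Mass balance at complete mixing: C_std·(Q_w + Q_r) = Q_w·C_e + Q_r·C_b.
Rearranging, Q_w = Q_r·(C_std − C_b)/(C_e − C_std) = 49·(0.022 − 0.0078) / (0.054 − 0.022) = 21.74 m³/s.
= 2.174e+04 L/s.

21700 L/s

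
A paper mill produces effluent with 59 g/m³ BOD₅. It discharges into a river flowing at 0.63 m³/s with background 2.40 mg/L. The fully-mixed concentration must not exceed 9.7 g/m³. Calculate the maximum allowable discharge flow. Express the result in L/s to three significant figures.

Mass balance at complete mixing: C_std·(Q_w + Q_r) = Q_w·C_e + Q_r·C_b.
Rearranging, Q_w = Q_r·(C_std − C_b)/(C_e − C_std) = 0.63·(9.7 − 2.4) / (59 − 9.7) = 0.09329 m³/s.
= 93.29 L/s.

93.3 L/s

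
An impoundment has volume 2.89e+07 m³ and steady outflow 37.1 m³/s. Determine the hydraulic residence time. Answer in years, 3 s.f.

0.0247 yr

Q = 37.1 m³/s × 3.156e+07 s/yr = 1.171e+09 m³/yr.
Hydraulic residence time τ = V/Q = 2.89e+07/1.171e+09 = 0.02468 yr.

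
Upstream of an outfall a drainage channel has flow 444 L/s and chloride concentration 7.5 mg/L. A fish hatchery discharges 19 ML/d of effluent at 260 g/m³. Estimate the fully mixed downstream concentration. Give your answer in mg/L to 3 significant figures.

91.1 mg/L

19 ML/d = 0.2199 m³/s.
444 L/s = 0.444 m³/s.
Flow-weighted mixing gives C = (0.2199·260 + 0.444·7.5) / (0.2199 + 0.444) = 60.51/0.6639 = 91.14 mg/L.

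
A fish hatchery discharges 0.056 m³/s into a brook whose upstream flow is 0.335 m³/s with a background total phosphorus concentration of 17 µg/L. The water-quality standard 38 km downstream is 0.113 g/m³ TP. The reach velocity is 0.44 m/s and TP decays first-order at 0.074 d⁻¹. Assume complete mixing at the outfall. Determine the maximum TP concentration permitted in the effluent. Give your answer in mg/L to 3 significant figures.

17 µg/L = 0.017 mg/L.
Travel time to the compliance point: t = 3.8e+04/0.44 = 8.636e+04 s = 0.9996 d; decay factor exp(−0.074·0.9996) = 0.9287.
So the concentration just after mixing may be at most 0.113/0.9287 = 0.1217 mg/L.
Mass balance: 0.1217·0.391 = 0.056·Cₑ + 0.335·0.017.
Cₑ = (0.04758 − 0.005695) / 0.056 = 0.7479 mg/L.

0.748 mg/L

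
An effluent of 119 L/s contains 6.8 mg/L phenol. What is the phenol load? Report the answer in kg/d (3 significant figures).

119 L/s = 0.119 m³/s.
Mass flux = Q·C = 0.119 m³/s × 6.8 g/m³ = 0.8092 g/s.
= 0.8092 g/s × 86.4 = 69.91 kg/d.

69.9 kg/d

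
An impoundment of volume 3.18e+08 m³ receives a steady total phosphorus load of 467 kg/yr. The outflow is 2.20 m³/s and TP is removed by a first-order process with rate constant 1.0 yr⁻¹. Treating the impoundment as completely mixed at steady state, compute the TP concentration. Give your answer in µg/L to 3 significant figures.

Outflow Q = 2.20 m³/s × 3.156e+07 s/yr = 6.943e+07 m³/yr.
Steady-state CSTR mass balance: W = Q·C + k·V·C, so C = W/(Q + kV).
Q + kV = 6.943e+07 + 1.0·3.18e+08 = 3.874e+08 m³/yr.
C = 467/3.874e+08 = 1.205e-06 kg/m³ = 0.001205 mg/L = 1.205 µg/L.

1.21 µg/L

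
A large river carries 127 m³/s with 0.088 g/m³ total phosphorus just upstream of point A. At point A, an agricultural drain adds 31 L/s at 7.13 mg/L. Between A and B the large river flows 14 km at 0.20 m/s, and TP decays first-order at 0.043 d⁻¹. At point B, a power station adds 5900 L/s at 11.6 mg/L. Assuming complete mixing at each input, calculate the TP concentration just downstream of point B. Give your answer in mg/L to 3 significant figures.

0.598 mg/L

31 L/s = 0.031 m³/s.
After input A: C = (127·0.088 + 0.031·7.13) / 127 = 0.08972 mg/L.
Over the 14 km reach to input B (t = 7e+04 s = 0.8102 d), decay gives C = 0.08972·exp(−0.043·0.8102) = 0.08665 mg/L.
5900 L/s = 5.9 m³/s.
After input B: C = (127·0.08665 + 5.9·11.6) / 132.9 = 0.5977 mg/L.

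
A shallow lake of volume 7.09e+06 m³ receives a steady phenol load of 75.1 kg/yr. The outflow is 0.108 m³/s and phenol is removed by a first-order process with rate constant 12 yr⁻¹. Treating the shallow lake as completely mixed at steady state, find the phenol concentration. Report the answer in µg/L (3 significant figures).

Outflow Q = 0.108 m³/s × 3.156e+07 s/yr = 3.408e+06 m³/yr.
Steady-state CSTR mass balance: W = Q·C + k·V·C, so C = W/(Q + kV).
Q + kV = 3.408e+06 + 12·7.09e+06 = 8.849e+07 m³/yr.
C = 75.1/8.849e+07 = 8.487e-07 kg/m³ = 0.0008487 mg/L = 0.8487 µg/L.

0.849 µg/L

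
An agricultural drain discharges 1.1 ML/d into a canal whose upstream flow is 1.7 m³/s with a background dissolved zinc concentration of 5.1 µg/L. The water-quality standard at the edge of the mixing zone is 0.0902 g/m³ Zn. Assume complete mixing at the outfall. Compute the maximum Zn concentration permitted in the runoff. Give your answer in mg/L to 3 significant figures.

1.1 ML/d = 0.01273 m³/s.
5.1 µg/L = 0.0051 mg/L.
Mass balance: 0.0902·1.713 = 0.01273·Cₑ + 1.7·0.0051.
Cₑ = (0.1545 − 0.00867) / 0.01273 = 11.45 mg/L.

11.5 mg/L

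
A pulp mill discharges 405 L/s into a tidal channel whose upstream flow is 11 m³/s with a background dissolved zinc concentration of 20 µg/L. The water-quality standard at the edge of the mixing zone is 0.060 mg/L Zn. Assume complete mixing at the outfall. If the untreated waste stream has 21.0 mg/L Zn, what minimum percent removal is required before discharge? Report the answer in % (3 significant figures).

94.5 %

405 L/s = 0.405 m³/s.
20 µg/L = 0.02 mg/L.
Mass balance: 0.06·11.4 = 0.405·Cₑ + 11·0.02.
Cₑ = (0.6843 − 0.22) / 0.405 = 1.146 mg/L.
Required removal = 1 − 1.146/21.0 = 94.54 %.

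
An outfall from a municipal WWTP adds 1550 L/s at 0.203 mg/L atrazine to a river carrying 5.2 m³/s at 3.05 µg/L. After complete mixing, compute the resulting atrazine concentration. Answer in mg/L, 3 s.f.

1550 L/s = 1.55 m³/s.
3.05 µg/L = 0.00305 mg/L.
Conservation of mass across the mixing zone: C = (1.55·0.203 + 5.2·0.00305) / (1.55 + 5.2) = 0.3305/6.75 = 0.04896 mg/L.

0.0490 mg/L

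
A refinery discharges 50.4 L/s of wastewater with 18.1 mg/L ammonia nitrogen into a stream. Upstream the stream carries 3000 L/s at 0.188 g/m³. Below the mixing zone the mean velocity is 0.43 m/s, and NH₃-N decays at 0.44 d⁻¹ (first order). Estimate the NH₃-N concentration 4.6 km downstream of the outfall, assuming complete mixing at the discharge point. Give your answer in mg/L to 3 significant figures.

0.458 mg/L

50.4 L/s = 0.0504 m³/s.
3000 L/s = 3 m³/s.
After complete mixing, C₀ = (0.0504·18.1 + 3·0.188) / 3.05 = 0.4839 mg/L.
Travel time t = 4600 m / 0.43 m/s = 1.07e+04 s = 0.1238 d.
C = 0.4839·exp(−0.44·0.1238) = 0.4839·0.947 = 0.4583 mg/L.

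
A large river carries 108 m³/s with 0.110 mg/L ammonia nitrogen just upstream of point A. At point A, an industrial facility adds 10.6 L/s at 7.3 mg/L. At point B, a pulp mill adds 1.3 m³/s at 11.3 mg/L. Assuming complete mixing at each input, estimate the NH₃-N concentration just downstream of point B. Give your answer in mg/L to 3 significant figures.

0.244 mg/L

10.6 L/s = 0.0106 m³/s.
After input A: C = (108·0.11 + 0.0106·7.3) / 108 = 0.1107 mg/L.
After input B: C = (108·0.1107 + 1.3·11.3) / 109.3 = 0.2438 mg/L.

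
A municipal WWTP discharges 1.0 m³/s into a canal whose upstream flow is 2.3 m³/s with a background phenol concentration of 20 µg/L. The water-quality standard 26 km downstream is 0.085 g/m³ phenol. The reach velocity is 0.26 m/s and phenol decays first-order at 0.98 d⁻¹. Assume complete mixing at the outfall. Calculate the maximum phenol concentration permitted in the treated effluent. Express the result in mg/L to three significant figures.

0.826 mg/L

20 µg/L = 0.02 mg/L.
Travel time to the compliance point: t = 2.6e+04/0.26 = 1e+05 s = 1.157 d; decay factor exp(−0.98·1.157) = 0.3217.
So the concentration just after mixing may be at most 0.085/0.3217 = 0.2643 mg/L.
Mass balance: 0.2643·3.3 = 1·Cₑ + 2.3·0.02.
Cₑ = (0.872 − 0.046) / 1 = 0.826 mg/L.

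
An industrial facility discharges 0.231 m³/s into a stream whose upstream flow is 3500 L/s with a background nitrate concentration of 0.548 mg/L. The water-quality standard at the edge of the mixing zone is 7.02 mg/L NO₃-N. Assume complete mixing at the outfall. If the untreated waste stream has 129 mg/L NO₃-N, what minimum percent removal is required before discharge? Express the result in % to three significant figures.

3500 L/s = 3.5 m³/s.
Mass balance: 7.02·3.731 = 0.231·Cₑ + 3.5·0.548.
Cₑ = (26.19 − 1.918) / 0.231 = 105.1 mg/L.
Required removal = 1 − 105.1/129 = 18.54 %.

18.5 %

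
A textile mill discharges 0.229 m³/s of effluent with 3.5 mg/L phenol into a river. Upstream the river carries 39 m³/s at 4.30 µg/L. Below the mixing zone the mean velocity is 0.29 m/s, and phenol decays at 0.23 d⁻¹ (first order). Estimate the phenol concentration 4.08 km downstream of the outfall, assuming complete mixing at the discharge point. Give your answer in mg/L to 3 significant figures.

4.30 µg/L = 0.0043 mg/L.
After complete mixing, C₀ = (0.229·3.5 + 39·0.0043) / 39.23 = 0.02471 mg/L.
Travel time t = 4080 m / 0.29 m/s = 1.407e+04 s = 0.1628 d.
C = 0.02471·exp(−0.23·0.1628) = 0.02471·0.9632 = 0.0238 mg/L.

0.0238 mg/L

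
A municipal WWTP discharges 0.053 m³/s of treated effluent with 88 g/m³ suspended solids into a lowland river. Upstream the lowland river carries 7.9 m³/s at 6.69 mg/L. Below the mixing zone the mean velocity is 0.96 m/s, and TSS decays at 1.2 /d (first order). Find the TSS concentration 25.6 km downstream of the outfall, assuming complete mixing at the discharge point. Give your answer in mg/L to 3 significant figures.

After complete mixing, C₀ = (0.053·88 + 7.9·6.69) / 7.953 = 7.232 mg/L.
Travel time t = 2.56e+04 m / 0.96 m/s = 2.667e+04 s = 0.3086 d.
C = 7.232·exp(−1.2·0.3086) = 7.232·0.6905 = 4.993 mg/L.

4.99 mg/L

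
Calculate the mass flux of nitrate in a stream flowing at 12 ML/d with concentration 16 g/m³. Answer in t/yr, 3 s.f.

70.1 t/yr

12 ML/d = 0.1389 m³/s.
Mass flux = Q·C = 0.1389 m³/s × 16 g/m³ = 2.222 g/s.
= 2.222 g/s × 31.56 = 70.13 t/yr.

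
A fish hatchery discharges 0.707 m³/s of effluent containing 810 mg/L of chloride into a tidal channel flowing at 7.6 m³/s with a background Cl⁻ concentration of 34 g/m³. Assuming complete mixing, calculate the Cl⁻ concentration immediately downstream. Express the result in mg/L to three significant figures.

100 mg/L

Flow-weighted mixing gives C = (0.707·810 + 7.6·34) / (0.707 + 7.6) = 831.1/8.307 = 100 mg/L.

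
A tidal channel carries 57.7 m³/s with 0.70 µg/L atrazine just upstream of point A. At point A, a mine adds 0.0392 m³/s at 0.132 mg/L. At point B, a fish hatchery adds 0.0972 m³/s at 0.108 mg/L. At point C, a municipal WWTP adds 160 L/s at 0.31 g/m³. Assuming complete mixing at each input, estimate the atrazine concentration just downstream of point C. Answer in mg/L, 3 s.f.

0.00182 mg/L

0.70 µg/L = 0.0007 mg/L.
After input A: C = (57.7·0.0007 + 0.0392·0.132) / 57.74 = 0.0007891 mg/L.
After input B: C = (57.74·0.0007891 + 0.0972·0.108) / 57.84 = 0.0009693 mg/L.
160 L/s = 0.16 m³/s.
After input C: C = (57.84·0.0009693 + 0.16·0.31) / 58 = 0.001822 mg/L.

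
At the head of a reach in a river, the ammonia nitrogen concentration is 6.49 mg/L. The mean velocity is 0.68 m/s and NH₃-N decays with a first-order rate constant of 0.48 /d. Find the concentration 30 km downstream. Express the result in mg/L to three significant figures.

5.08 mg/L

Travel time t = 30 km / 0.68 m/s = 3e+04/0.68 = 4.412e+04 s = 0.5106 d.
First-order decay: C = 6.49·exp(−0.48·0.5106) = 6.49·0.7826 = 5.079 mg/L.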